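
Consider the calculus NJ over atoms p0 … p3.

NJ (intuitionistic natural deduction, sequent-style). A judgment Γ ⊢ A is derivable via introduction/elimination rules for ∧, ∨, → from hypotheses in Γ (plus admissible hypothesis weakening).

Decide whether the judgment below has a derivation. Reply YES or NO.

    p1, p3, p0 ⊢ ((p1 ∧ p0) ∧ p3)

Proof tree:
[∧I] p1, p3, p0 ⊢ ((p1 ∧ p0) ∧ p3)
  [∧I] p1, p0 ⊢ (p1 ∧ p0)
    [Ax] p1 ⊢ p1
    [Ax] p0 ⊢ p0
  [Ax] p3 ⊢ p3

Result: YES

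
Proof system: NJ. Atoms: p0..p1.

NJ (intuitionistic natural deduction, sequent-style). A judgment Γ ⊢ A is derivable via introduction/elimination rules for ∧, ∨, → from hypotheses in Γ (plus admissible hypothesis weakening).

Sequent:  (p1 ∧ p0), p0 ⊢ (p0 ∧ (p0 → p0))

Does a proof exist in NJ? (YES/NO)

Derivation trace:
[∧I] (p1 ∧ p0), p0 ⊢ (p0 ∧ (p0 → p0))
  [Ax] p0 ⊢ p0
  [→I] (p1 ∧ p0) ⊢ (p0 → p0)
    [Wk] p0, (p1 ∧ p0) ⊢ p0
      [Ax] p0 ⊢ p0

Result: YES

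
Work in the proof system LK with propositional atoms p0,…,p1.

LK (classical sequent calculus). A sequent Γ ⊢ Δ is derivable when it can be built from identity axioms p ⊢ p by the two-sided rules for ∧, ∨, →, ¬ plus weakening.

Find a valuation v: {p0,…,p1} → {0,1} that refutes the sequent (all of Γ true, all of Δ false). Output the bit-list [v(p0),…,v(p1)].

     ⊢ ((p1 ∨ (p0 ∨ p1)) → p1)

Search for a countermodel by truth-table:
  v=00: Γ:[] Δ:[((p1 ∨ (p0 ∨ p1)) → p1)=T] refutes=False
  v=01: Γ:[] Δ:[((p1 ∨ (p0 ∨ p1)) → p1)=T] refutes=False
  v=10: Γ:[] Δ:[((p1 ∨ (p0 ∨ p1)) → p1)=F] refutes=True  ← countermodel

Result: [1, 0]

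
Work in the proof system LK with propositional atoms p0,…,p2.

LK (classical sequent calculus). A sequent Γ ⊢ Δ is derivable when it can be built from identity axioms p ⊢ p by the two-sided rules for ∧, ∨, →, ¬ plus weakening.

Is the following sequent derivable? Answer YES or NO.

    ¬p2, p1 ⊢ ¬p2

Derivation trace:
[¬R] ¬p2, p1 ⊢ ¬p2
  [WL] p2, ¬p2, p1 ⊢ 
    [¬L] p2, ¬p2 ⊢ 
      [Ax] p2 ⊢ p2

Result: YES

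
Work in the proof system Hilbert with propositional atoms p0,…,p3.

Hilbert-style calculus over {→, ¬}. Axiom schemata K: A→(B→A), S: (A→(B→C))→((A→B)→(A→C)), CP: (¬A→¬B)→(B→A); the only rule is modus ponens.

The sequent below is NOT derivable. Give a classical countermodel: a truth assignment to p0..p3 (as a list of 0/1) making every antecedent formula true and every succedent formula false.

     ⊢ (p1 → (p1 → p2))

Search for a countermodel by truth-table:
  v=0000: Γ:[] Δ:[(p1 → (p1 → p2))=T] refutes=False
  v=0001: Γ:[] Δ:[(p1 → (p1 → p2))=T] refutes=False
  v=0010: Γ:[] Δ:[(p1 → (p1 → p2))=T] refutes=False
  v=0011: Γ:[] Δ:[(p1 → (p1 → p2))=T] refutes=False
  v=0100: Γ:[] Δ:[(p1 → (p1 → p2))=F] refutes=True  ← countermodel

Result: [0, 1, 0, 0]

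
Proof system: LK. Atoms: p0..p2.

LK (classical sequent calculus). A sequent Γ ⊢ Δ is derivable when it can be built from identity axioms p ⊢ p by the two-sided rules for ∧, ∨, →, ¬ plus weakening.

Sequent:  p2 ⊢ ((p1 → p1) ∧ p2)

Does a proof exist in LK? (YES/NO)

Derivation trace:
[∧R] p2 ⊢ ((p1 → p1) ∧ p2)
  [→R]  ⊢ (p1 → p1)
    [Ax] p1 ⊢ p1
  [Ax] p2 ⊢ p2

Result: YES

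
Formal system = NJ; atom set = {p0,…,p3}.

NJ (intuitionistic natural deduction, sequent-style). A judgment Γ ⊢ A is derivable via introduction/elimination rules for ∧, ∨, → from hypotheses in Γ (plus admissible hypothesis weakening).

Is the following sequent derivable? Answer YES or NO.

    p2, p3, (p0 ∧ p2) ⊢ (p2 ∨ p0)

Derivation (root first):
[Wk] p2, p3, (p0 ∧ p2) ⊢ (p2 ∨ p0)
  [∨I₁] p2, p3 ⊢ (p2 ∨ p0)
    [Wk] p2, p3 ⊢ p2
      [Ax] p2 ⊢ p2

Result: YES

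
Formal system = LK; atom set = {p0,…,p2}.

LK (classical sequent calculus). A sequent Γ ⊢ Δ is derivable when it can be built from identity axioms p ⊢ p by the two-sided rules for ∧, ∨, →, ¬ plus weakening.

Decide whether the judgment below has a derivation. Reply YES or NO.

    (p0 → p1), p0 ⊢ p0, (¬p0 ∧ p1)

Proof tree:
[∧R] (p0 → p1), p0 ⊢ p0, (¬p0 ∧ p1)
  [¬R]  ⊢ p0, ¬p0
    [Ax] p0 ⊢ p0
  [→L] p0, (p0 → p1) ⊢ p1
    [Ax] p0 ⊢ p0
    [Ax] p1 ⊢ p1

Result: YES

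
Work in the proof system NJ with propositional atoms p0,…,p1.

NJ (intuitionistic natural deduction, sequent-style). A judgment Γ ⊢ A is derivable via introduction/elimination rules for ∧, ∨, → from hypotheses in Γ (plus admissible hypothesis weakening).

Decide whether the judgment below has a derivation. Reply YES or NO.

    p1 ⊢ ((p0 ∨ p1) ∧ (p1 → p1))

Derivation trace:
[∧I] p1 ⊢ ((p0 ∨ p1) ∧ (p1 → p1))
  [∨I₂] p1 ⊢ (p0 ∨ p1)
    [Ax] p1 ⊢ p1
  [→I]  ⊢ (p1 → p1)
    [Ax] p1 ⊢ p1

Result: YES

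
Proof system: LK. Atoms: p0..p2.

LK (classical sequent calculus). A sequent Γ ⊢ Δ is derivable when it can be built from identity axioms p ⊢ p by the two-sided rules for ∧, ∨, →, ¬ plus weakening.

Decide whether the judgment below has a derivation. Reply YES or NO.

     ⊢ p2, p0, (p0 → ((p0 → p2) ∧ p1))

Derivation trace:
[→R]  ⊢ p2, p0, (p0 → ((p0 → p2) ∧ p1))
  [∧R] p0 ⊢ p2, p0, ((p0 → p2) ∧ p1)
    [→R]  ⊢ p0, (p0 → p2)
      [WR] p0 ⊢ p0, p2
        [Ax] p0 ⊢ p0
    [WR] p0 ⊢ p0, p2, p1
      [WR] p0 ⊢ p0, p2
        [Ax] p0 ⊢ p0

Result: YES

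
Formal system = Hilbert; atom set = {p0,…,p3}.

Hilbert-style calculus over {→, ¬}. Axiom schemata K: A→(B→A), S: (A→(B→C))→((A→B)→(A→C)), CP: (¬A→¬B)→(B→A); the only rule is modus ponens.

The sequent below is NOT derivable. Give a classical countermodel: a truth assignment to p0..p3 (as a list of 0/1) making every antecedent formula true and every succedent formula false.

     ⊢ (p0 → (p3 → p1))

Search for a countermodel by truth-table:
  v=0000: Γ:[] Δ:[(p0 → (p3 → p1))=T] refutes=False
  v=0001: Γ:[] Δ:[(p0 → (p3 → p1))=T] refutes=False
  v=0010: Γ:[] Δ:[(p0 → (p3 → p1))=T] refutes=False
  v=0011: Γ:[] Δ:[(p0 → (p3 → p1))=T] refutes=False
  v=0100: Γ:[] Δ:[(p0 → (p3 → p1))=T] refutes=False
  v=0101: Γ:[] Δ:[(p0 → (p3 → p1))=T] refutes=False
  v=0110: Γ:[] Δ:[(p0 → (p3 → p1))=T] refutes=False
  v=0111: Γ:[] Δ:[(p0 → (p3 → p1))=T] refutes=False
  v=1000: Γ:[] Δ:[(p0 → (p3 → p1))=T] refutes=False
  v=1001: Γ:[] Δ:[(p0 → (p3 → p1))=F] refutes=True  ← countermodel

Result: [1, 0, 0, 1]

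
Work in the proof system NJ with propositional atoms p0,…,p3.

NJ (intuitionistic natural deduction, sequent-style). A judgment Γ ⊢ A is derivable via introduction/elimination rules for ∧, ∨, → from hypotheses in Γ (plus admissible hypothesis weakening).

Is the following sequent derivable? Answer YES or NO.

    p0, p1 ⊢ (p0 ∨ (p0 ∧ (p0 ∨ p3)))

Proof tree:
[Wk] p0, p1 ⊢ (p0 ∨ (p0 ∧ (p0 ∨ p3)))
  [∨I₂] p0 ⊢ (p0 ∨ (p0 ∧ (p0 ∨ p3)))
    [∧I] p0 ⊢ (p0 ∧ (p0 ∨ p3))
      [Ax] p0 ⊢ p0
      [∨I₁] p0 ⊢ (p0 ∨ p3)
        [Ax] p0 ⊢ p0

Result: YES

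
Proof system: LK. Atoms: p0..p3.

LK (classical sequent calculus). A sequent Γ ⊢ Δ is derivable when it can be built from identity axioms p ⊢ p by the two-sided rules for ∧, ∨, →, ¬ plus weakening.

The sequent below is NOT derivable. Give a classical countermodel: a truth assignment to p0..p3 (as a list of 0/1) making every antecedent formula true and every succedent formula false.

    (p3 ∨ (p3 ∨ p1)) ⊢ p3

Enumerate valuations to refute Γ ⊢ Δ:
  v=0000: Γ:[(p3 ∨ (p3 ∨ p1))=F] Δ:[p3=F] refutes=False
  v=0001: Γ:[(p3 ∨ (p3 ∨ p1))=T] Δ:[p3=T] refutes=False
  v=0010: Γ:[(p3 ∨ (p3 ∨ p1))=F] Δ:[p3=F] refutes=False
  v=0011: Γ:[(p3 ∨ (p3 ∨ p1))=T] Δ:[p3=T] refutes=False
  v=0100: Γ:[(p3 ∨ (p3 ∨ p1))=T] Δ:[p3=F] refutes=True  ← countermodel

Result: [0, 1, 0, 0]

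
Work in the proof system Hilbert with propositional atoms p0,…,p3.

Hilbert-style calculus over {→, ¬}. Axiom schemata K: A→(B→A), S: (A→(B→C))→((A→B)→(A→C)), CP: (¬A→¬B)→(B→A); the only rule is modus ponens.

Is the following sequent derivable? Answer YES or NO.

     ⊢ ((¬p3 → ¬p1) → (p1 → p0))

Enumerate valuations to refute Γ ⊢ Δ:
  v=0000: Γ:[] Δ:[((¬p3 → ¬p1) → (p1 → p0))=T] refutes=False
  v=0001: Γ:[] Δ:[((¬p3 → ¬p1) → (p1 → p0))=T] refutes=False
  v=0010: Γ:[] Δ:[((¬p3 → ¬p1) → (p1 → p0))=T] refutes=False
  v=0011: Γ:[] Δ:[((¬p3 → ¬p1) → (p1 → p0))=T] refutes=False
  v=0100: Γ:[] Δ:[((¬p3 → ¬p1) → (p1 → p0))=T] refutes=False
  v=0101: Γ:[] Δ:[((¬p3 → ¬p1) → (p1 → p0))=F] refutes=True  ← countermodel

Result: NO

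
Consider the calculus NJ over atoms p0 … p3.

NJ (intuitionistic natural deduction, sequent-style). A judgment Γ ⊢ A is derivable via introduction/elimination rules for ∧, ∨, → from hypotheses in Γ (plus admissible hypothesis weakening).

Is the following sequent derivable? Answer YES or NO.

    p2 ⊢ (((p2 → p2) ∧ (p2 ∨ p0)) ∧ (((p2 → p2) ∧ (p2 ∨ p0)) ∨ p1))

Derivation trace:
[∧I] p2 ⊢ (((p2 → p2) ∧ (p2 ∨ p0)) ∧ (((p2 → p2) ∧ (p2 ∨ p0)) ∨ p1))
  [∧I] p2 ⊢ ((p2 → p2) ∧ (p2 ∨ p0))
    [→I]  ⊢ (p2 → p2)
      [Ax] p2 ⊢ p2
    [∨I₁] p2 ⊢ (p2 ∨ p0)
      [Ax] p2 ⊢ p2
  [∨I₁] p2 ⊢ (((p2 → p2) ∧ (p2 ∨ p0)) ∨ p1)
    [∧I] p2 ⊢ ((p2 → p2) ∧ (p2 ∨ p0))
      [→I]  ⊢ (p2 → p2)
        [Ax] p2 ⊢ p2
      [∨I₁] p2 ⊢ (p2 ∨ p0)
        [Ax] p2 ⊢ p2

Result: YES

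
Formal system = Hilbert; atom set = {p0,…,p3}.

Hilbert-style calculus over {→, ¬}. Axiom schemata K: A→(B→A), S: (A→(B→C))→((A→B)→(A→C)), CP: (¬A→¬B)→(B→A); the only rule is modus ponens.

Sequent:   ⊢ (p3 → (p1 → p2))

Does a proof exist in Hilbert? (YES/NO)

Enumerate valuations to refute Γ ⊢ Δ:
  v=0000: Γ:[] Δ:[(p3 → (p1 → p2))=T] refutes=False
  v=0001: Γ:[] Δ:[(p3 → (p1 → p2))=T] refutes=False
  v=0010: Γ:[] Δ:[(p3 → (p1 → p2))=T] refutes=False
  v=0011: Γ:[] Δ:[(p3 → (p1 → p2))=T] refutes=False
  v=0100: Γ:[] Δ:[(p3 → (p1 → p2))=T] refutes=False
  v=0101: Γ:[] Δ:[(p3 → (p1 → p2))=F] refutes=True  ← countermodel

Result: NO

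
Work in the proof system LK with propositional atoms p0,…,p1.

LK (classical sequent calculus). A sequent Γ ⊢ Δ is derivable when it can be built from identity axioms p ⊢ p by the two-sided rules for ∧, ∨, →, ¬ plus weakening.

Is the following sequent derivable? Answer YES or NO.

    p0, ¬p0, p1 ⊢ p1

Derivation (root first):
[WL] p0, ¬p0, p1 ⊢ p1
  [WR] p0, ¬p0 ⊢ p1
    [¬L] p0, ¬p0 ⊢ 
      [Ax] p0 ⊢ p0

Result: YES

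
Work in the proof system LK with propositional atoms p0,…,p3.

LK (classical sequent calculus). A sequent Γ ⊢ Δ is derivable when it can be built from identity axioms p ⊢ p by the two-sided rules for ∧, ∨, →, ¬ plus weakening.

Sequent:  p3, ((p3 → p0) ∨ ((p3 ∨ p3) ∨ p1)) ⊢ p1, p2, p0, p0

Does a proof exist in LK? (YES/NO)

Enumerate valuations to refute Γ ⊢ Δ:
  v=0000: Γ:[p3=F, ((p3 → p0) ∨ ((p3 ∨ p3) ∨ p1))=T] Δ:[p1=F, p2=F, p0=F, p0=F] refutes=False
  v=0001: Γ:[p3=T, ((p3 → p0) ∨ ((p3 ∨ p3) ∨ p1))=T] Δ:[p1=F, p2=F, p0=F, p0=F] refutes=True  ← countermodel

Result: NO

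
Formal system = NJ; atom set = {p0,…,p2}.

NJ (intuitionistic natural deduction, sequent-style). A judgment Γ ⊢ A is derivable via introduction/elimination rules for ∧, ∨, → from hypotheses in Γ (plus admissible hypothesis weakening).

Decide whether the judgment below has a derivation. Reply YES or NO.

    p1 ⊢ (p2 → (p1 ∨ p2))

Proof tree:
[→I] p1 ⊢ (p2 → (p1 ∨ p2))
  [∨I₁] p1, p2 ⊢ (p1 ∨ p2)
    [Wk] p1, p2 ⊢ p1
      [Ax] p1 ⊢ p1

Result: YES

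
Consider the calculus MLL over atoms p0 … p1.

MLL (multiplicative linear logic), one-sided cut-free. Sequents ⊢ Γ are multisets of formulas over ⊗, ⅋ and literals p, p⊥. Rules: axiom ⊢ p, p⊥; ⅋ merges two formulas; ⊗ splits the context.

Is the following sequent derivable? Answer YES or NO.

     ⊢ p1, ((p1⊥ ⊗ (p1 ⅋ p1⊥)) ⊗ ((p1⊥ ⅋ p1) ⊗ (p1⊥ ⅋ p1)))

Proof tree:
[⊗]  ⊢ p1, ((p1⊥ ⊗ (p1 ⅋ p1⊥)) ⊗ ((p1⊥ ⅋ p1) ⊗ (p1⊥ ⅋ p1)))
  [⊗]  ⊢ p1, (p1⊥ ⊗ (p1 ⅋ p1⊥))
    [Ax]  ⊢ p1, p1⊥
    [⅋]  ⊢ (p1 ⅋ p1⊥)
      [Ax]  ⊢ p1, p1⊥
  [⊗]  ⊢ ((p1⊥ ⅋ p1) ⊗ (p1⊥ ⅋ p1))
    [⅋]  ⊢ (p1⊥ ⅋ p1)
      [Ax]  ⊢ p1, p1⊥
    [⅋]  ⊢ (p1⊥ ⅋ p1)
      [Ax]  ⊢ p1, p1⊥

Result: YES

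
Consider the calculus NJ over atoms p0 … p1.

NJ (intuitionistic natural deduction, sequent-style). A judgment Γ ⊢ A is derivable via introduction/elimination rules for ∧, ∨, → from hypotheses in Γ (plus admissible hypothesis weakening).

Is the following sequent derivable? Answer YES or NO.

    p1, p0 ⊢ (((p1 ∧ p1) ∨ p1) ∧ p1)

Derivation (root first):
[∧I] p1, p0 ⊢ (((p1 ∧ p1) ∨ p1) ∧ p1)
  [∨I₁] p1, p0 ⊢ ((p1 ∧ p1) ∨ p1)
    [Wk] p1, p0 ⊢ (p1 ∧ p1)
      [∧I] p1 ⊢ (p1 ∧ p1)
        [Ax] p1 ⊢ p1
        [Ax] p1 ⊢ p1
  [Ax] p1 ⊢ p1

Result: YES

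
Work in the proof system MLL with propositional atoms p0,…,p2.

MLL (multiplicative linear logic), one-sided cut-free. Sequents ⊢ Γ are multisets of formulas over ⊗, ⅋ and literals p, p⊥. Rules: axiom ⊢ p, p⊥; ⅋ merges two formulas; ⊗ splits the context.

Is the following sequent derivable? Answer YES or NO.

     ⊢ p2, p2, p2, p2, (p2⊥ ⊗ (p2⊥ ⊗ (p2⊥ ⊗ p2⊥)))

Derivation trace:
[⊗]  ⊢ p2, p2, p2, p2, (p2⊥ ⊗ (p2⊥ ⊗ (p2⊥ ⊗ p2⊥)))
  [Ax]  ⊢ p2, p2⊥
  [⊗]  ⊢ p2, p2, p2, (p2⊥ ⊗ (p2⊥ ⊗ p2⊥))
    [Ax]  ⊢ p2, p2⊥
    [⊗]  ⊢ p2, p2, (p2⊥ ⊗ p2⊥)
      [Ax]  ⊢ p2, p2⊥
      [Ax]  ⊢ p2, p2⊥

Result: YES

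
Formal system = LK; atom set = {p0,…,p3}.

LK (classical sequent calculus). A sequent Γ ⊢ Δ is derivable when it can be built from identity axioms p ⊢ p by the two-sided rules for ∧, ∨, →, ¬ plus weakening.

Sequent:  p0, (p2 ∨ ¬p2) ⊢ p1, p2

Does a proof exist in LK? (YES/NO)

Search for a countermodel by truth-table:
  v=0000: Γ:[p0=F, (p2 ∨ ¬p2)=T] Δ:[p1=F, p2=F] refutes=False
  v=0001: Γ:[p0=F, (p2 ∨ ¬p2)=T] Δ:[p1=F, p2=F] refutes=False
  v=0010: Γ:[p0=F, (p2 ∨ ¬p2)=T] Δ:[p1=F, p2=T] refutes=False
  v=0011: Γ:[p0=F, (p2 ∨ ¬p2)=T] Δ:[p1=F, p2=T] refutes=False
  v=0100: Γ:[p0=F, (p2 ∨ ¬p2)=T] Δ:[p1=T, p2=F] refutes=False
  v=0101: Γ:[p0=F, (p2 ∨ ¬p2)=T] Δ:[p1=T, p2=F] refutes=False
  v=0110: Γ:[p0=F, (p2 ∨ ¬p2)=T] Δ:[p1=T, p2=T] refutes=False
  v=0111: Γ:[p0=F, (p2 ∨ ¬p2)=T] Δ:[p1=T, p2=T] refutes=False
  v=1000: Γ:[p0=T, (p2 ∨ ¬p2)=T] Δ:[p1=F, p2=F] refutes=True  ← countermodel

Result: NO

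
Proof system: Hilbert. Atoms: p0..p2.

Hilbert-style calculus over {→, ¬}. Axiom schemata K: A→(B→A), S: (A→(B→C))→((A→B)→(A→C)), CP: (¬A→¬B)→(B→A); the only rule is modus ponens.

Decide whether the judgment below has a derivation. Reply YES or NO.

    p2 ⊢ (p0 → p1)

Truth-table refutation:
  v=000: Γ:[p2=F] Δ:[(p0 → p1)=T] refutes=False
  v=001: Γ:[p2=T] Δ:[(p0 → p1)=T] refutes=False
  v=010: Γ:[p2=F] Δ:[(p0 → p1)=T] refutes=False
  v=011: Γ:[p2=T] Δ:[(p0 → p1)=T] refutes=False
  v=100: Γ:[p2=F] Δ:[(p0 → p1)=F] refutes=False
  v=101: Γ:[p2=T] Δ:[(p0 → p1)=F] refutes=True  ← countermodel

Result: NO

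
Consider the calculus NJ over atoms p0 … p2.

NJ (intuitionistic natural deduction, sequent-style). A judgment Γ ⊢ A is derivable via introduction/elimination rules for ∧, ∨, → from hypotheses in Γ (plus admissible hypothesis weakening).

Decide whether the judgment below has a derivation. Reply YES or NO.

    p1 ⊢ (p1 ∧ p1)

Proof tree:
[∧I] p1 ⊢ (p1 ∧ p1)
  [Wk] p1, p1 ⊢ p1
    [Ax] p1 ⊢ p1
  [Wk] p1, p1 ⊢ p1
    [Ax] p1 ⊢ p1

Result: YES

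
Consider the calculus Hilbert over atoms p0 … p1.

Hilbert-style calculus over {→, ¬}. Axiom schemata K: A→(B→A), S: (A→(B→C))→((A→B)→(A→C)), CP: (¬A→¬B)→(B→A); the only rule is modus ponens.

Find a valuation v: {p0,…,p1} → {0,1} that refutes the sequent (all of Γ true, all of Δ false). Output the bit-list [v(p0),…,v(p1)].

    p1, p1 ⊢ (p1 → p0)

Enumerate valuations to refute Γ ⊢ Δ:
  v=00: Γ:[p1=F, p1=F] Δ:[(p1 → p0)=T] refutes=False
  v=01: Γ:[p1=T, p1=T] Δ:[(p1 → p0)=F] refutes=True  ← countermodel

Result: [0, 1]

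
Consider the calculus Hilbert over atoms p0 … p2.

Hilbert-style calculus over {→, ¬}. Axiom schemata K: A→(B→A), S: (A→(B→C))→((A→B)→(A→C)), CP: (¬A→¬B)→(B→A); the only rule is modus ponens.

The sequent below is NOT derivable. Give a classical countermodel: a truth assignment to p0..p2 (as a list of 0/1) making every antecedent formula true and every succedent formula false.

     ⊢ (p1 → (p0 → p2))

Search for a countermodel by truth-table:
  v=000: Γ:[] Δ:[(p1 → (p0 → p2))=T] refutes=False
  v=001: Γ:[] Δ:[(p1 → (p0 → p2))=T] refutes=False
  v=010: Γ:[] Δ:[(p1 → (p0 → p2))=T] refutes=False
  v=011: Γ:[] Δ:[(p1 → (p0 → p2))=T] refutes=False
  v=100: Γ:[] Δ:[(p1 → (p0 → p2))=T] refutes=False
  v=101: Γ:[] Δ:[(p1 → (p0 → p2))=T] refutes=False
  v=110: Γ:[] Δ:[(p1 → (p0 → p2))=F] refutes=True  ← countermodel

Result: [1, 1, 0]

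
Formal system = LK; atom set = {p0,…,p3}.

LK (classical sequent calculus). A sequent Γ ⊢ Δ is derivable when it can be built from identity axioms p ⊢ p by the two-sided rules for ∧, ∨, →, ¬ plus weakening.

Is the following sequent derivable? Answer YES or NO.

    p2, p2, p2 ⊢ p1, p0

Truth-table refutation:
  v=0000: Γ:[p2=F, p2=F, p2=F] Δ:[p1=F, p0=F] refutes=False
  v=0001: Γ:[p2=F, p2=F, p2=F] Δ:[p1=F, p0=F] refutes=False
  v=0010: Γ:[p2=T, p2=T, p2=T] Δ:[p1=F, p0=F] refutes=True  ← countermodel

Result: NO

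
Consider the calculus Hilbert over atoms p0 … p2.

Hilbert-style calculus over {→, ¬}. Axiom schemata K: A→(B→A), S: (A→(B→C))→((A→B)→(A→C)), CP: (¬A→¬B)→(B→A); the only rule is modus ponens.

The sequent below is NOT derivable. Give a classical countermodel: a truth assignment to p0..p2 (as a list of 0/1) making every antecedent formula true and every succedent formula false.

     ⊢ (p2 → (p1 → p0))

Enumerate valuations to refute Γ ⊢ Δ:
  v=000: Γ:[] Δ:[(p2 → (p1 → p0))=T] refutes=False
  v=001: Γ:[] Δ:[(p2 → (p1 → p0))=T] refutes=False
  v=010: Γ:[] Δ:[(p2 → (p1 → p0))=T] refutes=False
  v=011: Γ:[] Δ:[(p2 → (p1 → p0))=F] refutes=True  ← countermodel

Result: [0, 1, 1]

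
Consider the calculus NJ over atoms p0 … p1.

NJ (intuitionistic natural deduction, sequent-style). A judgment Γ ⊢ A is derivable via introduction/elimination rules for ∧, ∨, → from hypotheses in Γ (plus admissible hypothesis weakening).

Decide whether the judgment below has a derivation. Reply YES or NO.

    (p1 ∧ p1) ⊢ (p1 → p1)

Derivation (root first):
[Wk] (p1 ∧ p1) ⊢ (p1 → p1)
  [→I]  ⊢ (p1 → p1)
    [Ax] p1 ⊢ p1

Result: YES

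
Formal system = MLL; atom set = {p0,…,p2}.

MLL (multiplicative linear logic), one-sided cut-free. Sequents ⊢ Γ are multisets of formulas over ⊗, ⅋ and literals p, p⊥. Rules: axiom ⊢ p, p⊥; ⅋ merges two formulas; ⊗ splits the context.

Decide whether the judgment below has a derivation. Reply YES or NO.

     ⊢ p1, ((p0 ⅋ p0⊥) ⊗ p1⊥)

Derivation trace:
[⊗]  ⊢ p1, ((p0 ⅋ p0⊥) ⊗ p1⊥)
  [⅋]  ⊢ (p0 ⅋ p0⊥)
    [Ax]  ⊢ p0, p0⊥
  [Ax]  ⊢ p1, p1⊥

Result: YES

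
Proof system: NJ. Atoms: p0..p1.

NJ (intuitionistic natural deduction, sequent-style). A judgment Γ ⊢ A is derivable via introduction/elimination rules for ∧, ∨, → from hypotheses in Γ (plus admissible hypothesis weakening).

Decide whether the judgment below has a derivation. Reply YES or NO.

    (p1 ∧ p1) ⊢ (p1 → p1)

Proof tree:
[→I] (p1 ∧ p1) ⊢ (p1 → p1)
  [Wk] p1, (p1 ∧ p1) ⊢ p1
    [Ax] p1 ⊢ p1

Result: YES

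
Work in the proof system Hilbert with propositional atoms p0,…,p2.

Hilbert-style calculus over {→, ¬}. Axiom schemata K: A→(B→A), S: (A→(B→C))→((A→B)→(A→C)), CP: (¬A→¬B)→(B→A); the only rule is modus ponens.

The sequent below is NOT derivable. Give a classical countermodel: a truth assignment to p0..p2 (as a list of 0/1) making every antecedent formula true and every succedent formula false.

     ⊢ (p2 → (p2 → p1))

Truth-table refutation:
  v=000: Γ:[] Δ:[(p2 → (p2 → p1))=T] refutes=False
  v=001: Γ:[] Δ:[(p2 → (p2 → p1))=F] refutes=True  ← countermodel

Result: [0, 0, 1]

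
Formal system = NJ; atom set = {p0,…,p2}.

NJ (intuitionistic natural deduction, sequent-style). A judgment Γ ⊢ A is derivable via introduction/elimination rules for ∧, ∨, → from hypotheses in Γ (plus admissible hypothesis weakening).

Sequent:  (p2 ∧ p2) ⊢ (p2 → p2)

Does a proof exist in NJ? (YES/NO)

Derivation trace:
[→I] (p2 ∧ p2) ⊢ (p2 → p2)
  [Wk] p2, (p2 ∧ p2) ⊢ p2
    [Ax] p2 ⊢ p2

Result: YES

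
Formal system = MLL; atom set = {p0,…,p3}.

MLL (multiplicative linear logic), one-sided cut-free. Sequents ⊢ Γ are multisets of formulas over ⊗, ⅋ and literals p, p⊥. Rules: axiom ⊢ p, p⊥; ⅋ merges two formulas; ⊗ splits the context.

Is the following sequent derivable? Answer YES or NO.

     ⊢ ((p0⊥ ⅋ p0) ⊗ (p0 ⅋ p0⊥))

Proof tree:
[⊗]  ⊢ ((p0⊥ ⅋ p0) ⊗ (p0 ⅋ p0⊥))
  [⅋]  ⊢ (p0⊥ ⅋ p0)
    [Ax]  ⊢ p0, p0⊥
  [⅋]  ⊢ (p0 ⅋ p0⊥)
    [Ax]  ⊢ p0, p0⊥

Result: YES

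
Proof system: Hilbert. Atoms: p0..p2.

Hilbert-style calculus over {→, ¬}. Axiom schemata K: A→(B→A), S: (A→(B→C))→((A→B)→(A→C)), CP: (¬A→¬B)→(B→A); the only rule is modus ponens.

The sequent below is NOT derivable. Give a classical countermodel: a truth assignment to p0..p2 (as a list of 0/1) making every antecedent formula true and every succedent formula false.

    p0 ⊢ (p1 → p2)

Enumerate valuations to refute Γ ⊢ Δ:
  v=000: Γ:[p0=F] Δ:[(p1 → p2)=T] refutes=False
  v=001: Γ:[p0=F] Δ:[(p1 → p2)=T] refutes=False
  v=010: Γ:[p0=F] Δ:[(p1 → p2)=F] refutes=False
  v=011: Γ:[p0=F] Δ:[(p1 → p2)=T] refutes=False
  v=100: Γ:[p0=T] Δ:[(p1 → p2)=T] refutes=False
  v=101: Γ:[p0=T] Δ:[(p1 → p2)=T] refutes=False
  v=110: Γ:[p0=T] Δ:[(p1 → p2)=F] refutes=True  ← countermodel

Result: [1, 1, 0]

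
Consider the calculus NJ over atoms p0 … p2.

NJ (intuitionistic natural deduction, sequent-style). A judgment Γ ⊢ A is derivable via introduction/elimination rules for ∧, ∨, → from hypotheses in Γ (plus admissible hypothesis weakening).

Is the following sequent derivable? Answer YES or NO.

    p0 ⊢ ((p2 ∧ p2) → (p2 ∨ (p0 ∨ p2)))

Proof tree:
[→I] p0 ⊢ ((p2 ∧ p2) → (p2 ∨ (p0 ∨ p2)))
  [∨I₂] p0, (p2 ∧ p2) ⊢ (p2 ∨ (p0 ∨ p2))
    [Wk] p0, (p2 ∧ p2) ⊢ (p0 ∨ p2)
      [∨I₁] p0 ⊢ (p0 ∨ p2)
        [Ax] p0 ⊢ p0

Result: YES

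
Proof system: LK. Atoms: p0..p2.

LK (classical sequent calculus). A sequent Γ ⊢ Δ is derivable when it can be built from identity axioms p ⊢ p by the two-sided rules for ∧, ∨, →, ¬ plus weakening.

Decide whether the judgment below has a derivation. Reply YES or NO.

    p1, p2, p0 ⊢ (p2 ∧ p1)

Derivation trace:
[∧R] p1, p2, p0 ⊢ (p2 ∧ p1)
  [WL] p2, p0 ⊢ p2
    [Ax] p2 ⊢ p2
  [WL] p1, p0 ⊢ p1
    [Ax] p1 ⊢ p1

Result: YES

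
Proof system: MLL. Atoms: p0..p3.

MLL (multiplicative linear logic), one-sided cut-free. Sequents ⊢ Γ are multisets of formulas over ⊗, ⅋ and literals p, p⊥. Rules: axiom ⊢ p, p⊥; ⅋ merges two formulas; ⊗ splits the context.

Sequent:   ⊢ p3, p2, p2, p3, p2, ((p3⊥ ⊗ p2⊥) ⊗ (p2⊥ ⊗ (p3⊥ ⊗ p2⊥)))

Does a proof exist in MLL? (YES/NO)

Derivation trace:
[⊗]  ⊢ p3, p2, p2, p3, p2, ((p3⊥ ⊗ p2⊥) ⊗ (p2⊥ ⊗ (p3⊥ ⊗ p2⊥)))
  [⊗]  ⊢ p3, p2, (p3⊥ ⊗ p2⊥)
    [Ax]  ⊢ p3, p3⊥
    [Ax]  ⊢ p2, p2⊥
  [⊗]  ⊢ p2, p3, p2, (p2⊥ ⊗ (p3⊥ ⊗ p2⊥))
    [Ax]  ⊢ p2, p2⊥
    [⊗]  ⊢ p3, p2, (p3⊥ ⊗ p2⊥)
      [Ax]  ⊢ p3, p3⊥
      [Ax]  ⊢ p2, p2⊥

Result: YES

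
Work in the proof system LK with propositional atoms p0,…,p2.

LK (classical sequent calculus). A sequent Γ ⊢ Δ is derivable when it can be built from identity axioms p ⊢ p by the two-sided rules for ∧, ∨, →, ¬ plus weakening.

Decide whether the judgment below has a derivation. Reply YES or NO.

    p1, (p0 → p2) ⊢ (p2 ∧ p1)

Truth-table refutation:
  v=000: Γ:[p1=F, (p0 → p2)=T] Δ:[(p2 ∧ p1)=F] refutes=False
  v=001: Γ:[p1=F, (p0 → p2)=T] Δ:[(p2 ∧ p1)=F] refutes=False
  v=010: Γ:[p1=T, (p0 → p2)=T] Δ:[(p2 ∧ p1)=F] refutes=True  ← countermodel

Result: NO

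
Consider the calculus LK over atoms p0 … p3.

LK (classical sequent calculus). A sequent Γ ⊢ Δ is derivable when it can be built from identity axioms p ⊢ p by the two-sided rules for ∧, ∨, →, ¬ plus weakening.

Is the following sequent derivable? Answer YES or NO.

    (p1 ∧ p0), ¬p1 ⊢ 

Proof tree:
[¬L] (p1 ∧ p0), ¬p1 ⊢ 
  [∧L] (p1 ∧ p0) ⊢ p1
    [WL] p1, p0 ⊢ p1
      [Ax] p1 ⊢ p1

Result: YES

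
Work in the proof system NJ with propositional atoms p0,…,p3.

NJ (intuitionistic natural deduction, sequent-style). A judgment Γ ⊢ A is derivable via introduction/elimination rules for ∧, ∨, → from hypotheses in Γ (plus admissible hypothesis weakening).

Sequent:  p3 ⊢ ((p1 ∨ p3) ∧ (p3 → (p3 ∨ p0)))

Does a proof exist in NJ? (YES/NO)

Derivation (root first):
[∧I] p3 ⊢ ((p1 ∨ p3) ∧ (p3 → (p3 ∨ p0)))
  [∨I₂] p3 ⊢ (p1 ∨ p3)
    [Ax] p3 ⊢ p3
  [→I]  ⊢ (p3 → (p3 ∨ p0))
    [∨I₁] p3 ⊢ (p3 ∨ p0)
      [Ax] p3 ⊢ p3

Result: YES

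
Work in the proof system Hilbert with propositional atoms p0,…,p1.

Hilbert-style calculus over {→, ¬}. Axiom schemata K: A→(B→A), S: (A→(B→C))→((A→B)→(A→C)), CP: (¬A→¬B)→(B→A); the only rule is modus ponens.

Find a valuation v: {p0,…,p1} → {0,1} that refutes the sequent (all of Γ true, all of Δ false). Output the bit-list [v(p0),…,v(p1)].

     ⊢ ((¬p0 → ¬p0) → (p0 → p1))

Truth-table refutation:
  v=00: Γ:[] Δ:[((¬p0 → ¬p0) → (p0 → p1))=T] refutes=False
  v=01: Γ:[] Δ:[((¬p0 → ¬p0) → (p0 → p1))=T] refutes=False
  v=10: Γ:[] Δ:[((¬p0 → ¬p0) → (p0 → p1))=F] refutes=True  ← countermodel

Result: [1, 0]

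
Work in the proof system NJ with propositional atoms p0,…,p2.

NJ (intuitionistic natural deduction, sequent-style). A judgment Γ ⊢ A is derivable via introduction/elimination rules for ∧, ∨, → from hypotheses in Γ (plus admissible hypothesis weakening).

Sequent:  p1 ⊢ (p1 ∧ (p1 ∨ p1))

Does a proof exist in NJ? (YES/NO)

Derivation (root first):
[∧I] p1 ⊢ (p1 ∧ (p1 ∨ p1))
  [Wk] p1, p1 ⊢ p1
    [Ax] p1 ⊢ p1
  [∨I₂] p1 ⊢ (p1 ∨ p1)
    [Ax] p1 ⊢ p1

Result: YES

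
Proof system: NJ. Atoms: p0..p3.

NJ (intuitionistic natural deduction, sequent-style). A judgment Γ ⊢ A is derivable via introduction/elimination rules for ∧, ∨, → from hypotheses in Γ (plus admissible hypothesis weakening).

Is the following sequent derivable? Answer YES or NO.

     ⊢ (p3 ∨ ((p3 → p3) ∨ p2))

Proof tree:
[∨I₂]  ⊢ (p3 ∨ ((p3 → p3) ∨ p2))
  [∨I₁]  ⊢ ((p3 → p3) ∨ p2)
    [→I]  ⊢ (p3 → p3)
      [Ax] p3 ⊢ p3

Result: YES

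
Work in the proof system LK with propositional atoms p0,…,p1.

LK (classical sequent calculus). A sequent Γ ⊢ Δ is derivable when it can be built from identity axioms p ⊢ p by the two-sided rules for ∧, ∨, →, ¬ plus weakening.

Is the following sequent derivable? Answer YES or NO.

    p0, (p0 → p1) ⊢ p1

Derivation (root first):
[→L] p0, (p0 → p1) ⊢ p1
  [WL] p0, p0 ⊢ p0
    [Ax] p0 ⊢ p0
  [Ax] p1 ⊢ p1

Result: YES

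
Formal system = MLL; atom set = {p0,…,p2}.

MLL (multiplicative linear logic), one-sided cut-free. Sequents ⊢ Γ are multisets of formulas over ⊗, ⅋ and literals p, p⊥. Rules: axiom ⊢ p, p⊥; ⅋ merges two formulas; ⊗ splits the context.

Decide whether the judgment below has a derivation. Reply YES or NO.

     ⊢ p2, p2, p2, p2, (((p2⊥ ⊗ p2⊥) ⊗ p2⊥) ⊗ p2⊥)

Proof tree:
[⊗]  ⊢ p2, p2, p2, p2, (((p2⊥ ⊗ p2⊥) ⊗ p2⊥) ⊗ p2⊥)
  [⊗]  ⊢ p2, p2, p2, ((p2⊥ ⊗ p2⊥) ⊗ p2⊥)
    [⊗]  ⊢ p2, p2, (p2⊥ ⊗ p2⊥)
      [Ax]  ⊢ p2, p2⊥
      [Ax]  ⊢ p2, p2⊥
    [Ax]  ⊢ p2, p2⊥
  [Ax]  ⊢ p2, p2⊥

Result: YES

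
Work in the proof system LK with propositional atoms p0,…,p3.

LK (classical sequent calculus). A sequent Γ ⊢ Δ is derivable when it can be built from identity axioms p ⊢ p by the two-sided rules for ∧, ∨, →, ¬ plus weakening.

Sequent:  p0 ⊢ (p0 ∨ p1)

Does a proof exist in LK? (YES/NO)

Proof tree:
[∨R] p0 ⊢ (p0 ∨ p1)
  [WR] p0 ⊢ p0, p1
    [Ax] p0 ⊢ p0

Result: YES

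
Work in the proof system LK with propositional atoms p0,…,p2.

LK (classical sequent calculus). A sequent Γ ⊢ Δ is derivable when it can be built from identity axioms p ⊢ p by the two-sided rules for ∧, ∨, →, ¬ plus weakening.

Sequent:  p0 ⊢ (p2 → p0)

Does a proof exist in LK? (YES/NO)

Derivation trace:
[→R] p0 ⊢ (p2 → p0)
  [WL] p0, p2 ⊢ p0
    [Ax] p0 ⊢ p0

Result: YES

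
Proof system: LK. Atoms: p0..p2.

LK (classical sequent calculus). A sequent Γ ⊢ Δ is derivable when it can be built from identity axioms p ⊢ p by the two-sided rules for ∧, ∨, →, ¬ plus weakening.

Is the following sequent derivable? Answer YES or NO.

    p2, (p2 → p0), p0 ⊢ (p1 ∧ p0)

Search for a countermodel by truth-table:
  v=000: Γ:[p2=F, (p2 → p0)=T, p0=F] Δ:[(p1 ∧ p0)=F] refutes=False
  v=001: Γ:[p2=T, (p2 → p0)=F, p0=F] Δ:[(p1 ∧ p0)=F] refutes=False
  v=010: Γ:[p2=F, (p2 → p0)=T, p0=F] Δ:[(p1 ∧ p0)=F] refutes=False
  v=011: Γ:[p2=T, (p2 → p0)=F, p0=F] Δ:[(p1 ∧ p0)=F] refutes=False
  v=100: Γ:[p2=F, (p2 → p0)=T, p0=T] Δ:[(p1 ∧ p0)=F] refutes=False
  v=101: Γ:[p2=T, (p2 → p0)=T, p0=T] Δ:[(p1 ∧ p0)=F] refutes=True  ← countermodel

Result: NO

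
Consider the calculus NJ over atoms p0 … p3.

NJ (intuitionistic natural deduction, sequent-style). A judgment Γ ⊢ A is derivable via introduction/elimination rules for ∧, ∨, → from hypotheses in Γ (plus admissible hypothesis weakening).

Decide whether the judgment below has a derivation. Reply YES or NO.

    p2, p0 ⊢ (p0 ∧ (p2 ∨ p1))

Derivation trace:
[∧I] p2, p0 ⊢ (p0 ∧ (p2 ∨ p1))
  [Ax] p0 ⊢ p0
  [∨I₁] p2 ⊢ (p2 ∨ p1)
    [Ax] p2 ⊢ p2

Result: YES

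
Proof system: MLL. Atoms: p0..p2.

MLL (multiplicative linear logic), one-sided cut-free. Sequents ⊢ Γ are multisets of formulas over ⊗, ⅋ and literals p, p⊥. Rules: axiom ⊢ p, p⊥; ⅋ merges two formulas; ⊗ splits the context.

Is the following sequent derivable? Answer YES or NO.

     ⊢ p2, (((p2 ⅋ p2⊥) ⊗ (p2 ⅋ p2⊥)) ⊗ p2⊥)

Derivation (root first):
[⊗]  ⊢ p2, (((p2 ⅋ p2⊥) ⊗ (p2 ⅋ p2⊥)) ⊗ p2⊥)
  [⊗]  ⊢ ((p2 ⅋ p2⊥) ⊗ (p2 ⅋ p2⊥))
    [⅋]  ⊢ (p2 ⅋ p2⊥)
      [Ax]  ⊢ p2, p2⊥
    [⅋]  ⊢ (p2 ⅋ p2⊥)
      [Ax]  ⊢ p2, p2⊥
  [Ax]  ⊢ p2, p2⊥

Result: YES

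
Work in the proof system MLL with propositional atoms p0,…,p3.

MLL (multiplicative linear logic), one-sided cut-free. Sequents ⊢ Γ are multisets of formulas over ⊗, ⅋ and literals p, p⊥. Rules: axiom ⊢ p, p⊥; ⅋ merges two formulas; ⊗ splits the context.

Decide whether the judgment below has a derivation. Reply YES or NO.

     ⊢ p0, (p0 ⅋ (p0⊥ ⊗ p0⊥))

Derivation trace:
[⅋]  ⊢ p0, (p0 ⅋ (p0⊥ ⊗ p0⊥))
  [⊗]  ⊢ p0, p0, (p0⊥ ⊗ p0⊥)
    [Ax]  ⊢ p0, p0⊥
    [Ax]  ⊢ p0, p0⊥

Result: YES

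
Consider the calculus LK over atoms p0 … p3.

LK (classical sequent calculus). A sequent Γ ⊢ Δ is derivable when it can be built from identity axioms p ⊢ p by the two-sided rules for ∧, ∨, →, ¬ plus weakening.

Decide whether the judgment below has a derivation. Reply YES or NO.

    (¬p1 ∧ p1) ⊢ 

Derivation trace:
[∧L] (¬p1 ∧ p1) ⊢ 
  [¬L] p1, ¬p1 ⊢ 
    [Ax] p1 ⊢ p1

Result: YES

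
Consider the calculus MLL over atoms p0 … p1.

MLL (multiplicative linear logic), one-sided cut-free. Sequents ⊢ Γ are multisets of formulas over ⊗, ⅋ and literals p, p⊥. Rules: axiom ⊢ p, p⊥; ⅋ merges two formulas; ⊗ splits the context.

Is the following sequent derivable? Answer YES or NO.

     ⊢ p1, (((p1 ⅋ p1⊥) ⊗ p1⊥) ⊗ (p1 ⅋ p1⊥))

Proof tree:
[⊗]  ⊢ p1, (((p1 ⅋ p1⊥) ⊗ p1⊥) ⊗ (p1 ⅋ p1⊥))
  [⊗]  ⊢ p1, ((p1 ⅋ p1⊥) ⊗ p1⊥)
    [⅋]  ⊢ (p1 ⅋ p1⊥)
      [Ax]  ⊢ p1, p1⊥
    [Ax]  ⊢ p1, p1⊥
  [⅋]  ⊢ (p1 ⅋ p1⊥)
    [Ax]  ⊢ p1, p1⊥

Result: YES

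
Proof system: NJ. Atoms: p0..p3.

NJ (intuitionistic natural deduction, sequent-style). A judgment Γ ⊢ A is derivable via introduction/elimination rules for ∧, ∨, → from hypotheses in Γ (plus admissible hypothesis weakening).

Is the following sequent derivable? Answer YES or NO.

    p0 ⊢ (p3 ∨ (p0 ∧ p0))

Derivation trace:
[∨I₂] p0 ⊢ (p3 ∨ (p0 ∧ p0))
  [∧I] p0 ⊢ (p0 ∧ p0)
    [Ax] p0 ⊢ p0
    [Ax] p0 ⊢ p0

Result: YES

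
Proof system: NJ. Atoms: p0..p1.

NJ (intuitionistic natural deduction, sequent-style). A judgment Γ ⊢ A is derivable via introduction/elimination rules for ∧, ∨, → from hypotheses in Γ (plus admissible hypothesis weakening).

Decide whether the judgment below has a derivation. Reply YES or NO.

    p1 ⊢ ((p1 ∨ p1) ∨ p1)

Derivation (root first):
[∨I₁] p1 ⊢ ((p1 ∨ p1) ∨ p1)
  [∨I₁] p1 ⊢ (p1 ∨ p1)
    [Ax] p1 ⊢ p1

Result: YES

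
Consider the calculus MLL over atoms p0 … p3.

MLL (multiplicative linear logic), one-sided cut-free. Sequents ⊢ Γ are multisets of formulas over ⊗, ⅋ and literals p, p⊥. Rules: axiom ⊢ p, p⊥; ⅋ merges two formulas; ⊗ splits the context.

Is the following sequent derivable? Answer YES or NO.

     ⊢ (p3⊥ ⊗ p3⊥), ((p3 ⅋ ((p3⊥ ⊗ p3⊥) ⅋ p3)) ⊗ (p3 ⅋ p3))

Proof tree:
[⊗]  ⊢ (p3⊥ ⊗ p3⊥), ((p3 ⅋ ((p3⊥ ⊗ p3⊥) ⅋ p3)) ⊗ (p3 ⅋ p3))
  [⅋]  ⊢ (p3 ⅋ ((p3⊥ ⊗ p3⊥) ⅋ p3))
    [⅋]  ⊢ p3, ((p3⊥ ⊗ p3⊥) ⅋ p3)
      [⊗]  ⊢ p3, p3, (p3⊥ ⊗ p3⊥)
        [Ax]  ⊢ p3, p3⊥
        [Ax]  ⊢ p3, p3⊥
  [⅋]  ⊢ (p3⊥ ⊗ p3⊥), (p3 ⅋ p3)
    [⊗]  ⊢ p3, p3, (p3⊥ ⊗ p3⊥)
      [Ax]  ⊢ p3, p3⊥
      [Ax]  ⊢ p3, p3⊥

Result: YES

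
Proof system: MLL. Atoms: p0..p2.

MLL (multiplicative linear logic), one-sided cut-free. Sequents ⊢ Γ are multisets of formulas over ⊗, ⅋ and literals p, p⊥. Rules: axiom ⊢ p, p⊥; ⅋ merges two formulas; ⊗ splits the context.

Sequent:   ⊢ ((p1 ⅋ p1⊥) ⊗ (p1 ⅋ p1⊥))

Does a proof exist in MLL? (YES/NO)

Derivation trace:
[⊗]  ⊢ ((p1 ⅋ p1⊥) ⊗ (p1 ⅋ p1⊥))
  [⅋]  ⊢ (p1 ⅋ p1⊥)
    [Ax]  ⊢ p1, p1⊥
  [⅋]  ⊢ (p1 ⅋ p1⊥)
    [Ax]  ⊢ p1, p1⊥

Result: YES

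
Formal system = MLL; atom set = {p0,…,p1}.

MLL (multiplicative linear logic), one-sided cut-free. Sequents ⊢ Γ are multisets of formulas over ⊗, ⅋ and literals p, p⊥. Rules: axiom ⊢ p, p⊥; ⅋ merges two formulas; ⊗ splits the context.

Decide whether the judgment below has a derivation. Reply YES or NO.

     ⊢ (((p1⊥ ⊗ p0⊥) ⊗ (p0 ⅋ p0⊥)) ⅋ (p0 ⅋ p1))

Derivation trace:
[⅋]  ⊢ (((p1⊥ ⊗ p0⊥) ⊗ (p0 ⅋ p0⊥)) ⅋ (p0 ⅋ p1))
  [⅋]  ⊢ ((p1⊥ ⊗ p0⊥) ⊗ (p0 ⅋ p0⊥)), (p0 ⅋ p1)
    [⊗]  ⊢ p1, p0, ((p1⊥ ⊗ p0⊥) ⊗ (p0 ⅋ p0⊥))
      [⊗]  ⊢ p1, p0, (p1⊥ ⊗ p0⊥)
        [Ax]  ⊢ p1, p1⊥
        [Ax]  ⊢ p0, p0⊥
      [⅋]  ⊢ (p0 ⅋ p0⊥)
        [Ax]  ⊢ p0, p0⊥

Result: YES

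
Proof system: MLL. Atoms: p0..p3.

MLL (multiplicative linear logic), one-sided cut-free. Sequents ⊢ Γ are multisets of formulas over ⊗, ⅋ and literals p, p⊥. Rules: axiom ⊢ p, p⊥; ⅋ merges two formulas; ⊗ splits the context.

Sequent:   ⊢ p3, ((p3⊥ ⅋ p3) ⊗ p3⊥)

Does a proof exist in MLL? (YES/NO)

Derivation trace:
[⊗]  ⊢ p3, ((p3⊥ ⅋ p3) ⊗ p3⊥)
  [⅋]  ⊢ (p3⊥ ⅋ p3)
    [Ax]  ⊢ p3, p3⊥
  [Ax]  ⊢ p3, p3⊥

Result: YES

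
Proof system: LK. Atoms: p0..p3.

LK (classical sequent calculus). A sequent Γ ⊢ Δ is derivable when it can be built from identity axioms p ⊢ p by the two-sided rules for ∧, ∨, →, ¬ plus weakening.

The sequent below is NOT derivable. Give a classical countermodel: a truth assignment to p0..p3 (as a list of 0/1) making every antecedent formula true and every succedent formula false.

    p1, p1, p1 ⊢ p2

Search for a countermodel by truth-table:
  v=0000: Γ:[p1=F, p1=F, p1=F] Δ:[p2=F] refutes=False
  v=0001: Γ:[p1=F, p1=F, p1=F] Δ:[p2=F] refutes=False
  v=0010: Γ:[p1=F, p1=F, p1=F] Δ:[p2=T] refutes=False
  v=0011: Γ:[p1=F, p1=F, p1=F] Δ:[p2=T] refutes=False
  v=0100: Γ:[p1=T, p1=T, p1=T] Δ:[p2=F] refutes=True  ← countermodel

Result: [0, 1, 0, 0]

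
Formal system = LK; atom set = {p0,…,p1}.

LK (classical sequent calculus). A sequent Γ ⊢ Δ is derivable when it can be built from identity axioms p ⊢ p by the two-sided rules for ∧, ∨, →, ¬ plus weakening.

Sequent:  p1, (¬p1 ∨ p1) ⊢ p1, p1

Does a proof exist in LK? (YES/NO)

Derivation trace:
[WR] p1, (¬p1 ∨ p1) ⊢ p1, p1
  [∨L] p1, (¬p1 ∨ p1) ⊢ p1
    [¬L] p1, ¬p1 ⊢ 
      [Ax] p1 ⊢ p1
    [Ax] p1 ⊢ p1

Result: YES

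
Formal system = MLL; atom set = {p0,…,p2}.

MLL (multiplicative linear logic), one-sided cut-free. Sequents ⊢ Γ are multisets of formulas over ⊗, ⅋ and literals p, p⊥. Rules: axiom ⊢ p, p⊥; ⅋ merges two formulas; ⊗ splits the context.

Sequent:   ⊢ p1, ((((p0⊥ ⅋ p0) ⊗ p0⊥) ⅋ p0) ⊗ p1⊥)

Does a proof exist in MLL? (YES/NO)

Derivation (root first):
[⊗]  ⊢ p1, ((((p0⊥ ⅋ p0) ⊗ p0⊥) ⅋ p0) ⊗ p1⊥)
  [⅋]  ⊢ (((p0⊥ ⅋ p0) ⊗ p0⊥) ⅋ p0)
    [⊗]  ⊢ p0, ((p0⊥ ⅋ p0) ⊗ p0⊥)
      [⅋]  ⊢ (p0⊥ ⅋ p0)
        [Ax]  ⊢ p0, p0⊥
      [Ax]  ⊢ p0, p0⊥
  [Ax]  ⊢ p1, p1⊥

Result: YES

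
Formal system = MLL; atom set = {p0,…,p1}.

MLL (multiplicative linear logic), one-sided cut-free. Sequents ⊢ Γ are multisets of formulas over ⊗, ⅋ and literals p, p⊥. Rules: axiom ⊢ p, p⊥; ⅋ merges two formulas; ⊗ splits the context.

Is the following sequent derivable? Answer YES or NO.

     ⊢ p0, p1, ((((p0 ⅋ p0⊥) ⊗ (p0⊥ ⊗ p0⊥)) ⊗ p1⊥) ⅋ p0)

Derivation trace:
[⅋]  ⊢ p0, p1, ((((p0 ⅋ p0⊥) ⊗ (p0⊥ ⊗ p0⊥)) ⊗ p1⊥) ⅋ p0)
  [⊗]  ⊢ p0, p0, p1, (((p0 ⅋ p0⊥) ⊗ (p0⊥ ⊗ p0⊥)) ⊗ p1⊥)
    [⊗]  ⊢ p0, p0, ((p0 ⅋ p0⊥) ⊗ (p0⊥ ⊗ p0⊥))
      [⅋]  ⊢ (p0 ⅋ p0⊥)
        [Ax]  ⊢ p0, p0⊥
      [⊗]  ⊢ p0, p0, (p0⊥ ⊗ p0⊥)
        [Ax]  ⊢ p0, p0⊥
        [Ax]  ⊢ p0, p0⊥
    [Ax]  ⊢ p1, p1⊥

Result: YES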